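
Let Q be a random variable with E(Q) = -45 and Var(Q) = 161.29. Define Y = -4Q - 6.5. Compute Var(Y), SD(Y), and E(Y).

Var(Y) = 2580.64, SD(Y) = 50.8, E(Y) = 173.5

Y = -4Q - 6.5 is linear with a = -4, b = -6.5.
Var(Y) = a²·Var(Q) = (-4)²·161.29 = 2580.64 (the additive constant -6.5 does not affect variance).
SD(Q) = √161.29 = 12.7.
SD(Y) = |a|·SD(Q) = |-4|·12.7 = 50.8.
E(Y) = a·E(Q) + b = (-4)·(-45) + (-6.5) = 173.5.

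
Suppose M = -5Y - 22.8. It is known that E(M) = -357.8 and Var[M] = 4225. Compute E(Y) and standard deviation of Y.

E(Y) = 67, standard deviation of Y = 13

From M = -5Y - 22.8: E(M) = a·E(Y) + b, so E(Y) = (E(M) − b)/a = (-357.8 − (-22.8))/(-5) = 67.
standard deviation of M = √4225 = 65.
standard deviation of M = |a|·standard deviation of Y, so standard deviation of Y = 65/|-5| = 13.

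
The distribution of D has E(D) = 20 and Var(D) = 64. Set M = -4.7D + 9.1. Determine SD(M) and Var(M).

M = -4.7D + 9.1 is linear with a = -4.7, b = 9.1.
SD(D) = √64 = 8.
SD(M) = |a|·SD(D) = |-4.7|·8 = 37.6.
Var(M) = a²·Var(D) = (-4.7)²·64 = 1413.76 (the additive constant 9.1 does not affect variance).

SD(M) = 37.6, Var(M) = 1413.76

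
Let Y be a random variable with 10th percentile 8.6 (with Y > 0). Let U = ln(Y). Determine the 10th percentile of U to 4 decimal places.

ln(Y) is increasing, so P_{10}(U) = g(P_{10}(Y)) ≈ 2.1518.

10th percentile of U = 2.1518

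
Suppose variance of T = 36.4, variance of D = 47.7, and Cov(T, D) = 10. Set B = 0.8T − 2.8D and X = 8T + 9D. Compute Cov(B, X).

By bilinearity, Cov(B, X) = ac·variance of T + bd·variance of D + (ad+bc)·Cov(T, D), with a=0.8, b=-2.8, c=8, d=9.
ac·variance of T = 0.8·8·36.4 = 232.96
bd·variance of D = (-2.8)·9·47.7 = -1202.04
(ad+bc)·Cov(T, D) = (-15.2)·10 = -152
Cov(B, X) = 232.96 + (-1202.04) + (-152) = -1121.08.

Cov(B, X) = -1121.08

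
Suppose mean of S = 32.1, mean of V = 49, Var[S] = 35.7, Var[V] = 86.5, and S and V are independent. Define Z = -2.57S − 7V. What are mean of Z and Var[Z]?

mean of Z = -425.497, Var[Z] = 4474.29493

mean of Z = (-2.57)·mean of S + (-7)·mean of V = (-2.57)·32.1 + (-7)·49 = -425.497.
Var[Z] = a²·Var[S] + b²·Var[V] + 2ab·Cov(S, V) with a = -2.57, b = -7.
Independence gives Cov(S, V) = 0.
= (-2.57)²·35.7 + (-7)²·86.5 + 2·(-2.57)·(-7)·0
= 235.79493 + 4238.5 + 0 = 4474.29493.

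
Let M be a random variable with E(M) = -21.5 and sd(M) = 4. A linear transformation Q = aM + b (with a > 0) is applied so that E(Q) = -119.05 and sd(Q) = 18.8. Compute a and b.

a = 4.7, b = -18

sd(Q) = a·sd(M) (a > 0), so a = 18.8/4 = 4.7.
E(Q) = a·E(M) + b, so b = -119.05 − 4.7·(-21.5) = -18.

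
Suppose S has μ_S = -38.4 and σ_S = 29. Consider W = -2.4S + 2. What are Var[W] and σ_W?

Var[W] = 4844.16, σ_W = 69.6

W = -2.4S + 2 is linear with a = -2.4, b = 2.
Var[S] = 29² = 841.
Var[W] = a²·Var[S] = (-2.4)²·841 = 4844.16 (the additive constant 2 does not affect variance).
σ_W = |a|·σ_S = |-2.4|·29 = 69.6.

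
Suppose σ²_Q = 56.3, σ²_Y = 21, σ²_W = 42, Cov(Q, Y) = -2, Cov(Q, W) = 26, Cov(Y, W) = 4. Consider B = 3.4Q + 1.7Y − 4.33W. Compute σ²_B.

σ²_B = a²·σ²_Q + b²·σ²_Y + c²·σ²_W + 2ab·Cov(Q, Y) + 2ac·Cov(Q, W) + 2bc·Cov(Y, W), with a = 3.4, b = 1.7, c = -4.33.
= 650.828 + 60.69 + 787.4538 + (-23.12) + (-765.544) + (-58.888)
= 651.4198.

σ²_B = 651.4198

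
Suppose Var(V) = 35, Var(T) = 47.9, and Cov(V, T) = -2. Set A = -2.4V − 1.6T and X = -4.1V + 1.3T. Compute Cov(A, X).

By bilinearity, Cov(A, X) = ac·Var(V) + bd·Var(T) + (ad+bc)·Cov(V, T), with a=-2.4, b=-1.6, c=-4.1, d=1.3.
ac·Var(V) = (-2.4)·(-4.1)·35 = 344.4
bd·Var(T) = (-1.6)·1.3·47.9 = -99.632
(ad+bc)·Cov(V, T) = (3.44)·(-2) = -6.88
Cov(A, X) = 344.4 + (-99.632) + (-6.88) = 237.888.

Cov(A, X) = 237.888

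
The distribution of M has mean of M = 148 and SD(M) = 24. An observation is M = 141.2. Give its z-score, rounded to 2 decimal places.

z = -0.28

z = (M − mean of M) / SD(M) = (141.2 − 148) / 24 ≈ -0.28.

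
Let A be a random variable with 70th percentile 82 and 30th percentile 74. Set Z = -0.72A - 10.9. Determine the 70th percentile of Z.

Since a = -0.72 < 0 the transformation is decreasing, reversing order: the 70th percentile of Z corresponds to the 30th percentile of A.
So P_{70}(Z) = a·P_{30}(A) + b = (-0.72)·74 + (-10.9) = -64.18.

70th percentile of Z = -64.18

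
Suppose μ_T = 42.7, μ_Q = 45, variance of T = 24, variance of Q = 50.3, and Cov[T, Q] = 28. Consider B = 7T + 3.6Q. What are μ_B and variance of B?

μ_B = 460.9, variance of B = 3239.088

μ_B = 7·μ_T + 3.6·μ_Q = 7·42.7 + 3.6·45 = 460.9.
variance of B = a²·variance of T + b²·variance of Q + 2ab·Cov[T, Q] with a = 7, b = 3.6.
= 7²·24 + 3.6²·50.3 + 2·7·3.6·28
= 1176 + 651.888 + 1411.2 = 3239.088.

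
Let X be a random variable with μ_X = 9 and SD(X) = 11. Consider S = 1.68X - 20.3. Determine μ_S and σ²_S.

S = 1.68X - 20.3 is linear with a = 1.68, b = -20.3.
μ_S = a·μ_X + b = 1.68·9 + (-20.3) = -5.18.
σ²_X = 11² = 121.
σ²_S = a²·σ²_X = 1.68²·121 = 341.5104 (the additive constant -20.3 does not affect variance).

μ_S = -5.18, σ²_S = 341.5104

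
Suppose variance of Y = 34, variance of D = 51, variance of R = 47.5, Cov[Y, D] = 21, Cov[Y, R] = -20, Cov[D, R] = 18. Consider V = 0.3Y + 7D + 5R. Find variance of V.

variance of V = 4977.76

variance of V = a²·variance of Y + b²·variance of D + c²·variance of R + 2ab·Cov[Y, D] + 2ac·Cov[Y, R] + 2bc·Cov[D, R], with a = 0.3, b = 7, c = 5.
= 3.06 + 2499 + 1187.5 + 88.2 + (-60) + 1260
= 4977.76.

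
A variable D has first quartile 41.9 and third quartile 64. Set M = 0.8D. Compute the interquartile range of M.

IQR(M) = 17.68

IQR of D = Q3 − Q1 = 64 − 41.9 = 22.1.
Under M = aD + b, IQR(M) = |a|·IQR(D) = |0.8|·22.1 = 17.68 (shifts cancel; spread scales by |a|).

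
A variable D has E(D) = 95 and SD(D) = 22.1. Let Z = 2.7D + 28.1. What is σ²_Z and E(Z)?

σ²_Z = 3560.5089, E(Z) = 284.6

Z = 2.7D + 28.1 is linear with a = 2.7, b = 28.1.
σ²_D = 22.1² = 488.41.
σ²_Z = a²·σ²_D = 2.7²·488.41 = 3560.5089 (the additive constant 28.1 does not affect variance).
E(Z) = a·E(D) + b = 2.7·95 + 28.1 = 284.6.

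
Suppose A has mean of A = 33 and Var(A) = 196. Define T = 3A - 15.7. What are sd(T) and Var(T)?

T = 3A - 15.7 is linear with a = 3, b = -15.7.
sd(A) = √196 = 14.
sd(T) = |a|·sd(A) = |3|·14 = 42.
Var(T) = a²·Var(A) = 3²·196 = 1764 (the additive constant -15.7 does not affect variance).

sd(T) = 42, Var(T) = 1764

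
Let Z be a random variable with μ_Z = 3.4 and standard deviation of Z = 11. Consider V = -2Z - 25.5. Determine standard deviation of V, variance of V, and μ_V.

standard deviation of V = 22, variance of V = 484, μ_V = -32.3

V = -2Z - 25.5 is linear with a = -2, b = -25.5.
standard deviation of V = |a|·standard deviation of Z = |-2|·11 = 22.
variance of Z = 11² = 121.
variance of V = a²·variance of Z = (-2)²·121 = 484 (the additive constant -25.5 does not affect variance).
μ_V = a·μ_Z + b = (-2)·3.4 + (-25.5) = -32.3.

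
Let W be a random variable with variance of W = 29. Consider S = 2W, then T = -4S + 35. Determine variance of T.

variance of T = 1856

variance of S = 2²·29 = 116.
variance of T = (-4)²·116 = 1856.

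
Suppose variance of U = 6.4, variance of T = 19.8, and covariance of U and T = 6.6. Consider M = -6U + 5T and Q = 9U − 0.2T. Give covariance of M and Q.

covariance of M and Q = -60.48

By bilinearity, covariance of M and Q = ac·variance of U + bd·variance of T + (ad+bc)·covariance of U and T, with a=-6, b=5, c=9, d=-0.2.
ac·variance of U = (-6)·9·6.4 = -345.6
bd·variance of T = 5·(-0.2)·19.8 = -19.8
(ad+bc)·covariance of U and T = (46.2)·6.6 = 304.92
covariance of M and Q = -345.6 + (-19.8) + 304.92 = -60.48.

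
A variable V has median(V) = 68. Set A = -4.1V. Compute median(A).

A linear map preserves order up to sign, so median(A) = a·median(V) + b = (-4.1)·68 = -278.8.

median(A) = -278.8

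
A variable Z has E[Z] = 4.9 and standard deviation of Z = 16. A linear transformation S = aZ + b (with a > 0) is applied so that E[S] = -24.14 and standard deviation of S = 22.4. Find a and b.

standard deviation of S = a·standard deviation of Z (a > 0), so a = 22.4/16 = 1.4.
E[S] = a·E[Z] + b, so b = -24.14 − 1.4·4.9 = -31.

a = 1.4, b = -31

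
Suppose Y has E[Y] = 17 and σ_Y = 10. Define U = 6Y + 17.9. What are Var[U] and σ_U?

Var[U] = 3600, σ_U = 60

U = 6Y + 17.9 is linear with a = 6, b = 17.9.
Var[Y] = 10² = 100.
Var[U] = a²·Var[Y] = 6²·100 = 3600 (the additive constant 17.9 does not affect variance).
σ_U = |a|·σ_Y = |6|·10 = 60.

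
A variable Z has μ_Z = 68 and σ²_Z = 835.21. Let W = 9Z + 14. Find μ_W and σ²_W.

μ_W = 626, σ²_W = 67652.01

W = 9Z + 14 is linear with a = 9, b = 14.
μ_W = a·μ_Z + b = 9·68 + 14 = 626.
σ²_W = a²·σ²_Z = 9²·835.21 = 67652.01 (the additive constant 14 does not affect variance).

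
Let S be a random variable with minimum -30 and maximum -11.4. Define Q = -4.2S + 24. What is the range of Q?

Range of S = -11.4 − (-30) = 18.6.
Range(Q) = |a|·Range(S) = |-4.2|·18.6 = 78.12.

Range(Q) = 78.12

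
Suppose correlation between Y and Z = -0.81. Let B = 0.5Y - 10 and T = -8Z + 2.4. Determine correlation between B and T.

Linear rescalings preserve |correlation|; the slopes 0.5 and -8 have opposite signs, so the correlation flips sign: correlation between B and T = −correlation between Y and Z = 0.81.

correlation between B and T = 0.81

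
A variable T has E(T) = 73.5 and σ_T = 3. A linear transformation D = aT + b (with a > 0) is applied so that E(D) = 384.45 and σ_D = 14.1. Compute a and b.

σ_D = a·σ_T (a > 0), so a = 14.1/3 = 4.7.
E(D) = a·E(T) + b, so b = 384.45 − 4.7·73.5 = 39.

a = 4.7, b = 39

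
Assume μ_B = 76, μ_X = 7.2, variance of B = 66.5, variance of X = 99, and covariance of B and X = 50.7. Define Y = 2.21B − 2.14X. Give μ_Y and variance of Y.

μ_Y = 2.21·μ_B + (-2.14)·μ_X = 2.21·76 + (-2.14)·7.2 = 152.552.
variance of Y = a²·variance of B + b²·variance of X + 2ab·covariance of B and X with a = 2.21, b = -2.14.
= 2.21²·66.5 + (-2.14)²·99 + 2·2.21·(-2.14)·50.7
= 324.79265 + 453.3804 + (-479.56116) = 298.61189.

μ_Y = 152.552, variance of Y = 298.61189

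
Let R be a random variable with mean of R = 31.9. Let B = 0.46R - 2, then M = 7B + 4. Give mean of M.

mean of M = 92.718

mean of B = 0.46·31.9 + (-2) = 12.674.
mean of M = 7·12.674 + 4 = 92.718.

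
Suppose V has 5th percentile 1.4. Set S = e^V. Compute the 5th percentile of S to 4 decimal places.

e^V is increasing, so P_{5}(S) = g(P_{5}(V)) ≈ 4.0552.

5th percentile of S = 4.0552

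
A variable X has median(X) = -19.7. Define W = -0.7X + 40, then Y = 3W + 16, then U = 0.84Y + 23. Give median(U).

median(U) = 171.9908

median(W) = (-0.7)·(-19.7) + 40 = 53.79.
median(Y) = 3·53.79 + 16 = 177.37.
median(U) = 0.84·177.37 + 23 = 171.9908.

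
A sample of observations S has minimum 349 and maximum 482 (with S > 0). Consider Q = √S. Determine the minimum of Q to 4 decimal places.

√S is increasing on this domain, so min(Q) comes from min(S) = 349: min(Q) = √(349) ≈ 18.6815.

min(Q) = 18.6815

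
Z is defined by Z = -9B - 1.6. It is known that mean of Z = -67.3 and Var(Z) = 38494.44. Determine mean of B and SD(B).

From Z = -9B - 1.6: mean of Z = a·mean of B + b, so mean of B = (mean of Z − b)/a = (-67.3 − (-1.6))/(-9) = 7.3.
SD(Z) = √38494.44 = 196.2.
SD(Z) = |a|·SD(B), so SD(B) = 196.2/|-9| = 21.8.

mean of B = 7.3, SD(B) = 21.8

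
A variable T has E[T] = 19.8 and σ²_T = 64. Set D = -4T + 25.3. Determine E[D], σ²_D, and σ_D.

D = -4T + 25.3 is linear with a = -4, b = 25.3.
E[D] = a·E[T] + b = (-4)·19.8 + 25.3 = -53.9.
σ²_D = a²·σ²_T = (-4)²·64 = 1024 (the additive constant 25.3 does not affect variance).
σ_T = √64 = 8.
σ_D = |a|·σ_T = |-4|·8 = 32.

E[D] = -53.9, σ²_D = 1024, σ_D = 32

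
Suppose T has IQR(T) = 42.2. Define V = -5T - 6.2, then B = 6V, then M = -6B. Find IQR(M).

IQR(V) = |-5|·42.2 = 211.
IQR(B) = |6|·211 = 1266.
IQR(M) = |-6|·1266 = 7596.

IQR(M) = 7596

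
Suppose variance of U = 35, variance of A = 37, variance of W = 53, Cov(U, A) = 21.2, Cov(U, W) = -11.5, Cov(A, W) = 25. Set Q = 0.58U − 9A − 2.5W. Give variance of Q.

variance of Q = a²·variance of U + b²·variance of A + c²·variance of W + 2ab·Cov(U, A) + 2ac·Cov(U, W) + 2bc·Cov(A, W), with a = 0.58, b = -9, c = -2.5.
= 11.774 + 2997 + 331.25 + (-221.328) + 33.35 + 1125
= 4277.046.

variance of Q = 4277.046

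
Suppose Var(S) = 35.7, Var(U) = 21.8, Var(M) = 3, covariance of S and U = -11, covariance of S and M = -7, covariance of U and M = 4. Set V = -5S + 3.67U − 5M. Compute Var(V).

Var(V) = a²·Var(S) + b²·Var(U) + c²·Var(M) + 2ab·covariance of S and U + 2ac·covariance of S and M + 2bc·covariance of U and M, with a = -5, b = 3.67, c = -5.
= 892.5 + 293.62202 + 75 + 403.7 + (-350) + (-146.8)
= 1168.02202.

Var(V) = 1168.02202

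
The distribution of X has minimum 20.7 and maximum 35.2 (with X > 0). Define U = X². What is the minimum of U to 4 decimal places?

min(U) = 428.49

X² is increasing on this domain, so min(U) comes from min(X) = 20.7: min(U) = square(20.7) = 428.49.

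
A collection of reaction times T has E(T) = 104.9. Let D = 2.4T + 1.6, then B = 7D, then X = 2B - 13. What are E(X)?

E(X) = 3534.04

E(D) = 2.4·104.9 + 1.6 = 253.36.
E(B) = 7·253.36 = 1773.52.
E(X) = 2·1773.52 + (-13) = 3534.04.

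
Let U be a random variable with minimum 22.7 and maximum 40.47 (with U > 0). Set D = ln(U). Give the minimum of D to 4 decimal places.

ln(U) is increasing on this domain, so min(D) comes from min(U) = 22.7: min(D) = ln(22.7) ≈ 3.1224.

min(D) = 3.1224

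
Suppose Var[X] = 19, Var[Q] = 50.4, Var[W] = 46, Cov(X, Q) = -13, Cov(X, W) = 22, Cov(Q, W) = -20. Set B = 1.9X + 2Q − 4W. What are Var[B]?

Var[B] = 892.99

Var[B] = a²·Var[X] + b²·Var[Q] + c²·Var[W] + 2ab·Cov(X, Q) + 2ac·Cov(X, W) + 2bc·Cov(Q, W), with a = 1.9, b = 2, c = -4.
= 68.59 + 201.6 + 736 + (-98.8) + (-334.4) + 320
= 892.99.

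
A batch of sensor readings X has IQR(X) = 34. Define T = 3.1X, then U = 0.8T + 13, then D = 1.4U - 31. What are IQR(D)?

IQR(T) = |3.1|·34 = 105.4.
IQR(U) = |0.8|·105.4 = 84.32.
IQR(D) = |1.4|·84.32 = 118.048.

IQR(D) = 118.048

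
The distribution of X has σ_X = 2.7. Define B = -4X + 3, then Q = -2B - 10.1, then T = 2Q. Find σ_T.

σ_B = |-4|·2.7 = 10.8.
σ_Q = |-2|·10.8 = 21.6.
σ_T = |2|·21.6 = 43.2.

σ_T = 43.2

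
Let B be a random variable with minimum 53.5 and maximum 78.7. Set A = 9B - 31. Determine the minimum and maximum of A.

a = 9 > 0, so min(A) = a·min(B)+b = 9·53.5 + (-31) = 450.5 and max(A) = 9·78.7 + (-31) = 677.3.

min(A) = 450.5, max(A) = 677.3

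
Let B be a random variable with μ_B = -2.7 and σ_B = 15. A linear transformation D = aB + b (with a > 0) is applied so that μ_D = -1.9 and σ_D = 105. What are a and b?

a = 7, b = 17

σ_D = a·σ_B (a > 0), so a = 105/15 = 7.
μ_D = a·μ_B + b, so b = -1.9 − 7·(-2.7) = 17.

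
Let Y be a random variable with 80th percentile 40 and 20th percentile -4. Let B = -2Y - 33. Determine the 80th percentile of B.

80th percentile of B = -25

Since a = -2 < 0 the transformation is decreasing, reversing order: the 80th percentile of B corresponds to the 20th percentile of Y.
So P_{80}(B) = a·P_{20}(Y) + b = (-2)·(-4) + (-33) = -25.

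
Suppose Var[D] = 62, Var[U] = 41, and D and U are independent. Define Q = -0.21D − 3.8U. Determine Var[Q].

Var[Q] = a²·Var[D] + b²·Var[U] + 2ab·Cov(D, U) with a = -0.21, b = -3.8.
Independence gives Cov(D, U) = 0.
= (-0.21)²·62 + (-3.8)²·41 + 2·(-0.21)·(-3.8)·0
= 2.7342 + 592.04 + 0 = 594.7742.

Var[Q] = 594.7742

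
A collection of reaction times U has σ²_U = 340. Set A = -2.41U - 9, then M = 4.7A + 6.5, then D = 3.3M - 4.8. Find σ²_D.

σ²_D = 475047.0197154

σ²_A = (-2.41)²·340 = 1974.754.
σ²_M = 4.7²·1974.754 = 43622.31586.
σ²_D = 3.3²·43622.31586 = 475047.0197154.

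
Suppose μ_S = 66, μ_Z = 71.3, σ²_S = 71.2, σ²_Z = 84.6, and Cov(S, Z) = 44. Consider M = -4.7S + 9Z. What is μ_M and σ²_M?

μ_M = (-4.7)·μ_S + 9·μ_Z = (-4.7)·66 + 9·71.3 = 331.5.
σ²_M = a²·σ²_S + b²·σ²_Z + 2ab·Cov(S, Z) with a = -4.7, b = 9.
= (-4.7)²·71.2 + 9²·84.6 + 2·(-4.7)·9·44
= 1572.808 + 6852.6 + (-3722.4) = 4703.008.

μ_M = 331.5, σ²_M = 4703.008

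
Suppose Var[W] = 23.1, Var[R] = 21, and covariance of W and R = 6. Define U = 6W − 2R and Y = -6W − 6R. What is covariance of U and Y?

By bilinearity, covariance of U and Y = ac·Var[W] + bd·Var[R] + (ad+bc)·covariance of W and R, with a=6, b=-2, c=-6, d=-6.
ac·Var[W] = 6·(-6)·23.1 = -831.6
bd·Var[R] = (-2)·(-6)·21 = 252
(ad+bc)·covariance of W and R = (-24)·6 = -144
covariance of U and Y = -831.6 + 252 + (-144) = -723.6.

covariance of U and Y = -723.6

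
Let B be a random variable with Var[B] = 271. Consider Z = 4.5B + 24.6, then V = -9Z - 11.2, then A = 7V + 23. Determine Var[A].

Var[Z] = 4.5²·271 = 5487.75.
Var[V] = (-9)²·5487.75 = 444507.75.
Var[A] = 7²·444507.75 = 21780879.75.

Var[A] = 21780879.75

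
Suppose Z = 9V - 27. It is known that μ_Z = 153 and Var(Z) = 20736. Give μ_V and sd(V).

From Z = 9V - 27: μ_Z = a·μ_V + b, so μ_V = (μ_Z − b)/a = (153 − (-27))/9 = 20.
sd(Z) = √20736 = 144.
sd(Z) = |a|·sd(V), so sd(V) = 144/|9| = 16.

μ_V = 20, sd(V) = 16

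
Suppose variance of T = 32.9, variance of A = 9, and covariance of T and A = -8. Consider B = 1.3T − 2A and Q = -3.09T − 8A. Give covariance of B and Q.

By bilinearity, covariance of B and Q = ac·variance of T + bd·variance of A + (ad+bc)·covariance of T and A, with a=1.3, b=-2, c=-3.09, d=-8.
ac·variance of T = 1.3·(-3.09)·32.9 = -132.1593
bd·variance of A = (-2)·(-8)·9 = 144
(ad+bc)·covariance of T and A = (-4.22)·(-8) = 33.76
covariance of B and Q = -132.1593 + 144 + 33.76 = 45.6007.

covariance of B and Q = 45.6007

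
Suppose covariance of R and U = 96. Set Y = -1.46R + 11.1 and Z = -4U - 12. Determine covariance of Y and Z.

covariance of Y and Z = 560.64

covariance of Y and Z = a·c·covariance of R and U = (-1.46)·(-4)·96 = 560.64. Additive constants drop out.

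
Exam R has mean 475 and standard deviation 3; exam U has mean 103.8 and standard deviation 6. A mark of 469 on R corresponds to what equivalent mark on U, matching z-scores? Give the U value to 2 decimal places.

U = 91.80

z = (469 − 475)/3 = -2.
U = 103.8 + z·6 = 103.8 + (469 − 475)·6/3 = 91.80.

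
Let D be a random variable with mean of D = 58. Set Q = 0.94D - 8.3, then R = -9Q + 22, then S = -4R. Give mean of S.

mean of S = 1575.92

mean of Q = 0.94·58 + (-8.3) = 46.22.
mean of R = (-9)·46.22 + 22 = -393.98.
mean of S = (-4)·(-393.98) = 1575.92.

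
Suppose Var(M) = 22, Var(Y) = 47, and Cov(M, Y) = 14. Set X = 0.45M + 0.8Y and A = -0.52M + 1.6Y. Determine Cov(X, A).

By bilinearity, Cov(X, A) = ac·Var(M) + bd·Var(Y) + (ad+bc)·Cov(M, Y), with a=0.45, b=0.8, c=-0.52, d=1.6.
ac·Var(M) = 0.45·(-0.52)·22 = -5.148
bd·Var(Y) = 0.8·1.6·47 = 60.16
(ad+bc)·Cov(M, Y) = (0.304)·14 = 4.256
Cov(X, A) = -5.148 + 60.16 + 4.256 = 59.268.

Cov(X, A) = 59.268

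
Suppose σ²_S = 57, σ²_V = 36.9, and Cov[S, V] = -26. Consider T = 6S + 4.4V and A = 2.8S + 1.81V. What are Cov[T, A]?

By bilinearity, Cov[T, A] = ac·σ²_S + bd·σ²_V + (ad+bc)·Cov[S, V], with a=6, b=4.4, c=2.8, d=1.81.
ac·σ²_S = 6·2.8·57 = 957.6
bd·σ²_V = 4.4·1.81·36.9 = 293.8716
(ad+bc)·Cov[S, V] = (23.18)·(-26) = -602.68
Cov[T, A] = 957.6 + 293.8716 + (-602.68) = 648.7916.

Cov[T, A] = 648.7916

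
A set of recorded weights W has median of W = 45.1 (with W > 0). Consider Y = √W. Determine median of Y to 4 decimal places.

√W is monotone on this domain, so median of Y = √(45.1) ≈ 6.7157.

median of Y = 6.7157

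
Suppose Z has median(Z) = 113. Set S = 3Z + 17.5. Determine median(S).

median(S) = 356.5

A linear map preserves order up to sign, so median(S) = a·median(Z) + b = 3·113 + 17.5 = 356.5.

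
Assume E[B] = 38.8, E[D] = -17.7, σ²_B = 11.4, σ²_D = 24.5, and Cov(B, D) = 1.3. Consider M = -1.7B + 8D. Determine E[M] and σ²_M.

E[M] = (-1.7)·E[B] + 8·E[D] = (-1.7)·38.8 + 8·(-17.7) = -207.56.
σ²_M = a²·σ²_B + b²·σ²_D + 2ab·Cov(B, D) with a = -1.7, b = 8.
= (-1.7)²·11.4 + 8²·24.5 + 2·(-1.7)·8·1.3
= 32.946 + 1568 + (-35.36) = 1565.586.

E[M] = -207.56, σ²_M = 1565.586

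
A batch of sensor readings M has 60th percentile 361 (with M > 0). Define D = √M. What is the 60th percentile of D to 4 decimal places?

√M is increasing, so P_{60}(D) = g(P_{60}(M)) = 19.

60th percentile of D = 19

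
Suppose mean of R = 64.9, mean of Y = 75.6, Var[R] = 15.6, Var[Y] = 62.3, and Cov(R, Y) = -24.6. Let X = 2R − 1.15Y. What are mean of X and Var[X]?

mean of X = 2·mean of R + (-1.15)·mean of Y = 2·64.9 + (-1.15)·75.6 = 42.86.
Var[X] = a²·Var[R] + b²·Var[Y] + 2ab·Cov(R, Y) with a = 2, b = -1.15.
= 2²·15.6 + (-1.15)²·62.3 + 2·2·(-1.15)·(-24.6)
= 62.4 + 82.39175 + 113.16 = 257.95175.

mean of X = 42.86, Var[X] = 257.95175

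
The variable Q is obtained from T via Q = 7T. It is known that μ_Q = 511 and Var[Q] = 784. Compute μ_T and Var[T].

From Q = 7T: μ_Q = a·μ_T + b, so μ_T = (μ_Q − b)/a = (511 − 0)/7 = 73.
Var[Q] = a²·Var[T], so Var[T] = 784/7² = 16.

μ_T = 73, Var[T] = 16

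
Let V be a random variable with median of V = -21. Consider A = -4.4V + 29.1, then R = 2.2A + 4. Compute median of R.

median of A = (-4.4)·(-21) + 29.1 = 121.5.
median of R = 2.2·121.5 + 4 = 271.3.

median of R = 271.3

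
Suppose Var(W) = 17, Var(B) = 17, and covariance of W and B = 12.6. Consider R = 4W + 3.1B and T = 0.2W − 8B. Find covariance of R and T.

By bilinearity, covariance of R and T = ac·Var(W) + bd·Var(B) + (ad+bc)·covariance of W and B, with a=4, b=3.1, c=0.2, d=-8.
ac·Var(W) = 4·0.2·17 = 13.6
bd·Var(B) = 3.1·(-8)·17 = -421.6
(ad+bc)·covariance of W and B = (-31.38)·12.6 = -395.388
covariance of R and T = 13.6 + (-421.6) + (-395.388) = -803.388.

covariance of R and T = -803.388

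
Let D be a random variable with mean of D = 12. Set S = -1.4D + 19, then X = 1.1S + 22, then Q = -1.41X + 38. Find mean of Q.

mean of Q = 3.5678

mean of S = (-1.4)·12 + 19 = 2.2.
mean of X = 1.1·2.2 + 22 = 24.42.
mean of Q = (-1.41)·24.42 + 38 = 3.5678.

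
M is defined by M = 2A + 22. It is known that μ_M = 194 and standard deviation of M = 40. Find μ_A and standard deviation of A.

μ_A = 86, standard deviation of A = 20

From M = 2A + 22: μ_M = a·μ_A + b, so μ_A = (μ_M − b)/a = (194 − 22)/2 = 86.
standard deviation of M = |a|·standard deviation of A, so standard deviation of A = 40/|2| = 20.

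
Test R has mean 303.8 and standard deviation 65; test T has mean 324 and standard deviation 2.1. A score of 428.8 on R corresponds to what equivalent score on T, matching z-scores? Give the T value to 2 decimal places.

T = 328.04

z = (428.8 − 303.8)/65 ≈ 1.9231.
T = 324 + z·2.1 = 324 + (428.8 − 303.8)·2.1/65 ≈ 328.04.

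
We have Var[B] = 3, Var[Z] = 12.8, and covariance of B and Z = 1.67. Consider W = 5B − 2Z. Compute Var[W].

Var[W] = 92.8

Var[W] = a²·Var[B] + b²·Var[Z] + 2ab·covariance of B and Z with a = 5, b = -2.
= 5²·3 + (-2)²·12.8 + 2·5·(-2)·1.67
= 75 + 51.2 + (-33.4) = 92.8.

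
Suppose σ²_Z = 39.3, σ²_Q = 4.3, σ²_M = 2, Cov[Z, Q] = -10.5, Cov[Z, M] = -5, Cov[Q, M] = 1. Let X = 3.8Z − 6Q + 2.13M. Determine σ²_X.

σ²_X = a²·σ²_Z + b²·σ²_Q + c²·σ²_M + 2ab·Cov[Z, Q] + 2ac·Cov[Z, M] + 2bc·Cov[Q, M], with a = 3.8, b = -6, c = 2.13.
= 567.492 + 154.8 + 9.0738 + 478.8 + (-80.94) + (-25.56)
= 1103.6658.

σ²_X = 1103.6658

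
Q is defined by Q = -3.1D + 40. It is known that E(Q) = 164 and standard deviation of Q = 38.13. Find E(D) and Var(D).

From Q = -3.1D + 40: E(Q) = a·E(D) + b, so E(D) = (E(Q) − b)/a = (164 − 40)/(-3.1) = -40.
Var(Q) = 38.13² = 1453.8969.
Var(Q) = a²·Var(D), so Var(D) = 1453.8969/(-3.1)² = 151.29.

E(D) = -40, Var(D) = 151.29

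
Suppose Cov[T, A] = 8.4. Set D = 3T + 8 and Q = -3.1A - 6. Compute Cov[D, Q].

Cov[D, Q] = a·c·Cov[T, A] = 3·(-3.1)·8.4 = -78.12. Additive constants drop out.

Cov[D, Q] = -78.12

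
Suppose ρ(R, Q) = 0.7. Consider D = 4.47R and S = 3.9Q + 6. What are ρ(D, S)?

ρ(D, S) = 0.7

Linear rescalings preserve correlation up to sign; here the slopes 4.47 and 3.9 have the same sign, so ρ(D, S) = ρ(R, Q) = 0.7.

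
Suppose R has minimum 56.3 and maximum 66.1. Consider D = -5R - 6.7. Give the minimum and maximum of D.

a = -5 < 0, so order reverses: min(D) = a·max(R)+b = (-5)·66.1 + (-6.7) = -337.2; max(D) = a·min(R)+b = (-5)·56.3 + (-6.7) = -288.2.

min(D) = -337.2, max(D) = -288.2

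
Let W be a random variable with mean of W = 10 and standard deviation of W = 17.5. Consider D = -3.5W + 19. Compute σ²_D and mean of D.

D = -3.5W + 19 is linear with a = -3.5, b = 19.
σ²_W = 17.5² = 306.25.
σ²_D = a²·σ²_W = (-3.5)²·306.25 = 3751.5625 (the additive constant 19 does not affect variance).
mean of D = a·mean of W + b = (-3.5)·10 + 19 = -16.

σ²_D = 3751.5625, mean of D = -16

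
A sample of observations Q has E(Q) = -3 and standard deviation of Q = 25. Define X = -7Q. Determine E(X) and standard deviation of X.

X = -7Q is linear with a = -7, b = 0.
E(X) = a·E(Q) + b = (-7)·(-3) = 21.
standard deviation of X = |a|·standard deviation of Q = |-7|·25 = 175.

E(X) = 21, standard deviation of X = 175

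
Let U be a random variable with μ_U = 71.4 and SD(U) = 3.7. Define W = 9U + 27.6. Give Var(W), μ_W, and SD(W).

W = 9U + 27.6 is linear with a = 9, b = 27.6.
Var(U) = 3.7² = 13.69.
Var(W) = a²·Var(U) = 9²·13.69 = 1108.89 (the additive constant 27.6 does not affect variance).
μ_W = a·μ_U + b = 9·71.4 + 27.6 = 670.2.
SD(W) = |a|·SD(U) = |9|·3.7 = 33.3.

Var(W) = 1108.89, μ_W = 670.2, SD(W) = 33.3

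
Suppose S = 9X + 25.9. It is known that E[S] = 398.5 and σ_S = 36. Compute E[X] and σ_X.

From S = 9X + 25.9: E[S] = a·E[X] + b, so E[X] = (E[S] − b)/a = (398.5 − 25.9)/9 = 41.4.
σ_S = |a|·σ_X, so σ_X = 36/|9| = 4.

E[X] = 41.4, σ_X = 4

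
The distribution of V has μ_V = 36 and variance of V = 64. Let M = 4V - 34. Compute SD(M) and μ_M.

SD(M) = 32, μ_M = 110

M = 4V - 34 is linear with a = 4, b = -34.
SD(V) = √64 = 8.
SD(M) = |a|·SD(V) = |4|·8 = 32.
μ_M = a·μ_V + b = 4·36 + (-34) = 110.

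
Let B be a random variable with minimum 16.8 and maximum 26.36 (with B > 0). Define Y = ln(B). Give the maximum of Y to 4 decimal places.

max(Y) = 3.2718

ln(B) is increasing on this domain, so max(Y) comes from max(B) = 26.36: max(Y) = ln(26.36) ≈ 3.2718.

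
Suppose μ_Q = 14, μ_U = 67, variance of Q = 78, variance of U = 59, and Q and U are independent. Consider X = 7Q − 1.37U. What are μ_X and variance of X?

μ_X = 6.21, variance of X = 3932.7371

μ_X = 7·μ_Q + (-1.37)·μ_U = 7·14 + (-1.37)·67 = 6.21.
variance of X = a²·variance of Q + b²·variance of U + 2ab·Cov(Q, U) with a = 7, b = -1.37.
Independence gives Cov(Q, U) = 0.
= 7²·78 + (-1.37)²·59 + 2·7·(-1.37)·0
= 3822 + 110.7371 + 0 = 3932.7371.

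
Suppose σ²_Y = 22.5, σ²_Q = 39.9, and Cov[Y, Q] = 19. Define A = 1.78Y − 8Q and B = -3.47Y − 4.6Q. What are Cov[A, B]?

Cov[A, B] = 1701.2145

By bilinearity, Cov[A, B] = ac·σ²_Y + bd·σ²_Q + (ad+bc)·Cov[Y, Q], with a=1.78, b=-8, c=-3.47, d=-4.6.
ac·σ²_Y = 1.78·(-3.47)·22.5 = -138.9735
bd·σ²_Q = (-8)·(-4.6)·39.9 = 1468.32
(ad+bc)·Cov[Y, Q] = (19.572)·19 = 371.868
Cov[A, B] = -138.9735 + 1468.32 + 371.868 = 1701.2145.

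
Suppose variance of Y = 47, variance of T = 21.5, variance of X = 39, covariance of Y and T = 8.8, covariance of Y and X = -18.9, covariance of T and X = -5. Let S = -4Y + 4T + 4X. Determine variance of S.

variance of S = a²·variance of Y + b²·variance of T + c²·variance of X + 2ab·covariance of Y and T + 2ac·covariance of Y and X + 2bc·covariance of T and X, with a = -4, b = 4, c = 4.
= 752 + 344 + 624 + (-281.6) + 604.8 + (-160)
= 1883.2.

variance of S = 1883.2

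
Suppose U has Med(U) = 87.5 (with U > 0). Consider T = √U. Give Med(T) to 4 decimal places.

Med(T) = 9.3541

√U is monotone on this domain, so Med(T) = √(87.5) ≈ 9.3541.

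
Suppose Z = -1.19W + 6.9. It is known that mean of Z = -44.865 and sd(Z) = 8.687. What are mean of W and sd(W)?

From Z = -1.19W + 6.9: mean of Z = a·mean of W + b, so mean of W = (mean of Z − b)/a = (-44.865 − 6.9)/(-1.19) = 43.5.
sd(Z) = |a|·sd(W), so sd(W) = 8.687/|-1.19| = 7.3.

mean of W = 43.5, sd(W) = 7.3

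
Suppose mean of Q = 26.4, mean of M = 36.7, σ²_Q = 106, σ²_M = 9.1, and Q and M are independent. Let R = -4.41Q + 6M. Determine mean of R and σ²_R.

mean of R = (-4.41)·mean of Q + 6·mean of M = (-4.41)·26.4 + 6·36.7 = 103.776.
σ²_R = a²·σ²_Q + b²·σ²_M + 2ab·covariance of Q and M with a = -4.41, b = 6.
Independence gives covariance of Q and M = 0.
= (-4.41)²·106 + 6²·9.1 + 2·(-4.41)·6·0
= 2061.4986 + 327.6 + 0 = 2389.0986.

mean of R = 103.776, σ²_R = 2389.0986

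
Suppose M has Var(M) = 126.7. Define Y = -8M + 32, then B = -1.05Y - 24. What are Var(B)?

Var(Y) = (-8)²·126.7 = 8108.8.
Var(B) = (-1.05)²·8108.8 = 8939.952.

Var(B) = 8939.952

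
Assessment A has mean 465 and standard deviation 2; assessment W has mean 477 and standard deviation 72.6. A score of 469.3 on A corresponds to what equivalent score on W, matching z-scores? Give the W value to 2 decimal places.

z = (469.3 − 465)/2 = 2.15.
W = 477 + z·72.6 = 477 + (469.3 − 465)·72.6/2 = 633.09.

W = 633.09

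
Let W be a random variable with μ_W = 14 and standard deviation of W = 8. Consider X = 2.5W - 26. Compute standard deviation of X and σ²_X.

standard deviation of X = 20, σ²_X = 400

X = 2.5W - 26 is linear with a = 2.5, b = -26.
standard deviation of X = |a|·standard deviation of W = |2.5|·8 = 20.
σ²_W = 8² = 64.
σ²_X = a²·σ²_W = 2.5²·64 = 400 (the additive constant -26 does not affect variance).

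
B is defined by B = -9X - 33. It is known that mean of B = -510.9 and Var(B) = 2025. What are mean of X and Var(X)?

mean of X = 53.1, Var(X) = 25

From B = -9X - 33: mean of B = a·mean of X + b, so mean of X = (mean of B − b)/a = (-510.9 − (-33))/(-9) = 53.1.
Var(B) = a²·Var(X), so Var(X) = 2025/(-9)² = 25.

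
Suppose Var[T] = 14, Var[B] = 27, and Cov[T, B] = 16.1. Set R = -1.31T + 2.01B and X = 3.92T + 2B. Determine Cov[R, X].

Cov[R, X] = 121.32032

By bilinearity, Cov[R, X] = ac·Var[T] + bd·Var[B] + (ad+bc)·Cov[T, B], with a=-1.31, b=2.01, c=3.92, d=2.
ac·Var[T] = (-1.31)·3.92·14 = -71.8928
bd·Var[B] = 2.01·2·27 = 108.54
(ad+bc)·Cov[T, B] = (5.2592)·16.1 = 84.67312
Cov[R, X] = -71.8928 + 108.54 + 84.67312 = 121.32032.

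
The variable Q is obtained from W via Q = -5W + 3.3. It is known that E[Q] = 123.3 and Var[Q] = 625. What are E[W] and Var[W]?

E[W] = -24, Var[W] = 25

From Q = -5W + 3.3: E[Q] = a·E[W] + b, so E[W] = (E[Q] − b)/a = (123.3 − 3.3)/(-5) = -24.
Var[Q] = a²·Var[W], so Var[W] = 625/(-5)² = 25.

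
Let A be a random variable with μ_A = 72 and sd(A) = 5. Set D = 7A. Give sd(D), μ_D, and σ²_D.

D = 7A is linear with a = 7, b = 0.
sd(D) = |a|·sd(A) = |7|·5 = 35.
μ_D = a·μ_A + b = 7·72 = 504.
σ²_A = 5² = 25.
σ²_D = a²·σ²_A = 7²·25 = 1225.

sd(D) = 35, μ_D = 504, σ²_D = 1225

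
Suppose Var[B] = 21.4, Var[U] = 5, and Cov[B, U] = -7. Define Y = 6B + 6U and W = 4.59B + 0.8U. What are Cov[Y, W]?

By bilinearity, Cov[Y, W] = ac·Var[B] + bd·Var[U] + (ad+bc)·Cov[B, U], with a=6, b=6, c=4.59, d=0.8.
ac·Var[B] = 6·4.59·21.4 = 589.356
bd·Var[U] = 6·0.8·5 = 24
(ad+bc)·Cov[B, U] = (32.34)·(-7) = -226.38
Cov[Y, W] = 589.356 + 24 + (-226.38) = 386.976.

Cov[Y, W] = 386.976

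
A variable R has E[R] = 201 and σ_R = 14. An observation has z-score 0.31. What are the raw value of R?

R = E[R] + z·σ_R = 201 + 0.31·14 = 205.34.

R = 205.34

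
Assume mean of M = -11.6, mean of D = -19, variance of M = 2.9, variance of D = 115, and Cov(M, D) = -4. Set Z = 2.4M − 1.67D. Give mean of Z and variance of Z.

mean of Z = 3.89, variance of Z = 369.4915

mean of Z = 2.4·mean of M + (-1.67)·mean of D = 2.4·(-11.6) + (-1.67)·(-19) = 3.89.
variance of Z = a²·variance of M + b²·variance of D + 2ab·Cov(M, D) with a = 2.4, b = -1.67.
= 2.4²·2.9 + (-1.67)²·115 + 2·2.4·(-1.67)·(-4)
= 16.704 + 320.7235 + 32.064 = 369.4915.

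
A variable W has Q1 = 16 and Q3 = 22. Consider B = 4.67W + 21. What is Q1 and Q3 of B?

Q1(B) = 95.72, Q3(B) = 123.74

a = 4.67 > 0: Q1(B) = a·Q1(W)+b = 95.72, Q3(B) = a·Q3(W)+b = 123.74.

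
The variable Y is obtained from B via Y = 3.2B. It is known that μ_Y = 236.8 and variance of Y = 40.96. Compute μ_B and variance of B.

From Y = 3.2B: μ_Y = a·μ_B + b, so μ_B = (μ_Y − b)/a = (236.8 − 0)/3.2 = 74.
variance of Y = a²·variance of B, so variance of B = 40.96/3.2² = 4.

μ_B = 74, variance of B = 4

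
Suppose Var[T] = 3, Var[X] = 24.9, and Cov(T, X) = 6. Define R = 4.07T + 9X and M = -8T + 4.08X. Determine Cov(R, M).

By bilinearity, Cov(R, M) = ac·Var[T] + bd·Var[X] + (ad+bc)·Cov(T, X), with a=4.07, b=9, c=-8, d=4.08.
ac·Var[T] = 4.07·(-8)·3 = -97.68
bd·Var[X] = 9·4.08·24.9 = 914.328
(ad+bc)·Cov(T, X) = (-55.3944)·6 = -332.3664
Cov(R, M) = -97.68 + 914.328 + (-332.3664) = 484.2816.

Cov(R, M) = 484.2816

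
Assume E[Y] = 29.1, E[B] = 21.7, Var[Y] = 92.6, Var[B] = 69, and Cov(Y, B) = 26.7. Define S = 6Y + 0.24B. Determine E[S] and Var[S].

E[S] = 6·E[Y] + 0.24·E[B] = 6·29.1 + 0.24·21.7 = 179.808.
Var[S] = a²·Var[Y] + b²·Var[B] + 2ab·Cov(Y, B) with a = 6, b = 0.24.
= 6²·92.6 + 0.24²·69 + 2·6·0.24·26.7
= 3333.6 + 3.9744 + 76.896 = 3414.4704.

E[S] = 179.808, Var[S] = 3414.4704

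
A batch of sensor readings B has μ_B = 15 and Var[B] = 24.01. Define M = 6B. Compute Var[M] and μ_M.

Var[M] = 864.36, μ_M = 90

M = 6B is linear with a = 6, b = 0.
Var[M] = a²·Var[B] = 6²·24.01 = 864.36.
μ_M = a·μ_B + b = 6·15 = 90.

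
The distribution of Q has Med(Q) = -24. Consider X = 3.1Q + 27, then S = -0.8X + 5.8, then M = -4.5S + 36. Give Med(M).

Med(X) = 3.1·(-24) + 27 = -47.4.
Med(S) = (-0.8)·(-47.4) + 5.8 = 43.72.
Med(M) = (-4.5)·43.72 + 36 = -160.74.

Med(M) = -160.74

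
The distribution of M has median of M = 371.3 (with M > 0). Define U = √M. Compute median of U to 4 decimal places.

√M is monotone on this domain, so median of U = √(371.3) ≈ 19.2691.

median of U = 19.2691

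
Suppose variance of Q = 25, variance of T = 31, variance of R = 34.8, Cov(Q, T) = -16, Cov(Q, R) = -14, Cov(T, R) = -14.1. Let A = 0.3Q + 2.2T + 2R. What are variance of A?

variance of A = a²·variance of Q + b²·variance of T + c²·variance of R + 2ab·Cov(Q, T) + 2ac·Cov(Q, R) + 2bc·Cov(T, R), with a = 0.3, b = 2.2, c = 2.
= 2.25 + 150.04 + 139.2 + (-21.12) + (-16.8) + (-124.08)
= 129.49.

variance of A = 129.49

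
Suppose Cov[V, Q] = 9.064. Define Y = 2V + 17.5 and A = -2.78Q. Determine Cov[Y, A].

Cov[Y, A] = a·c·Cov[V, Q] = 2·(-2.78)·9.064 = -50.39584. Additive constants drop out.

Cov[Y, A] = -50.39584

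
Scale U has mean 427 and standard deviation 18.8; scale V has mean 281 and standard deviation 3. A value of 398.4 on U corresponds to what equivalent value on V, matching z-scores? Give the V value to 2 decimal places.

z = (398.4 − 427)/18.8 ≈ -1.5213.
V = 281 + z·3 = 281 + (398.4 − 427)·3/18.8 ≈ 276.44.

V = 276.44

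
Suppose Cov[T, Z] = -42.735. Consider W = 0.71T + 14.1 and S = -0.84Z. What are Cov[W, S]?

Cov[W, S] = 25.487154

Cov[W, S] = a·c·Cov[T, Z] = 0.71·(-0.84)·(-42.735) = 25.487154. Additive constants drop out.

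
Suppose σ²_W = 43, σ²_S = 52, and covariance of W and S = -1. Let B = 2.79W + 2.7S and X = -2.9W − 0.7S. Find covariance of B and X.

covariance of B and X = -436.41

By bilinearity, covariance of B and X = ac·σ²_W + bd·σ²_S + (ad+bc)·covariance of W and S, with a=2.79, b=2.7, c=-2.9, d=-0.7.
ac·σ²_W = 2.79·(-2.9)·43 = -347.913
bd·σ²_S = 2.7·(-0.7)·52 = -98.28
(ad+bc)·covariance of W and S = (-9.783)·(-1) = 9.783
covariance of B and X = -347.913 + (-98.28) + 9.783 = -436.41.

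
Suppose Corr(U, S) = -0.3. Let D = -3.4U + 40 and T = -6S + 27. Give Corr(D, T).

Corr(D, T) = -0.3

Linear rescalings preserve correlation up to sign; here the slopes -3.4 and -6 have the same sign, so Corr(D, T) = Corr(U, S) = -0.3.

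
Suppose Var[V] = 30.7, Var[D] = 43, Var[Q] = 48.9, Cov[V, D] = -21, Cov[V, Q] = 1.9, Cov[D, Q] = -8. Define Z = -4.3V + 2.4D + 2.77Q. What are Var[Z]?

Var[Z] = 1472.33801

Var[Z] = a²·Var[V] + b²·Var[D] + c²·Var[Q] + 2ab·Cov[V, D] + 2ac·Cov[V, Q] + 2bc·Cov[D, Q], with a = -4.3, b = 2.4, c = 2.77.
= 567.643 + 247.68 + 375.20481 + 433.44 + (-45.2618) + (-106.368)
= 1472.33801.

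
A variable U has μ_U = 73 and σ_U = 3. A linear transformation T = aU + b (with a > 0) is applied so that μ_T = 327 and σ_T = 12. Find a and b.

a = 4, b = 35

σ_T = a·σ_U (a > 0), so a = 12/3 = 4.
μ_T = a·μ_U + b, so b = 327 − 4·73 = 35.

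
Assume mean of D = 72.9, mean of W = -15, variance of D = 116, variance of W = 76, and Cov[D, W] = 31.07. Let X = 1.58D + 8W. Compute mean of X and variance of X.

mean of X = 1.58·mean of D + 8·mean of W = 1.58·72.9 + 8·(-15) = -4.818.
variance of X = a²·variance of D + b²·variance of W + 2ab·Cov[D, W] with a = 1.58, b = 8.
= 1.58²·116 + 8²·76 + 2·1.58·8·31.07
= 289.5824 + 4864 + 785.4496 = 5939.032.

mean of X = -4.818, variance of X = 5939.032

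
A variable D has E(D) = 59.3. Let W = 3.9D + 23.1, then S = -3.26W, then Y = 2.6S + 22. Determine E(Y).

E(W) = 3.9·59.3 + 23.1 = 254.37.
E(S) = (-3.26)·254.37 = -829.2462.
E(Y) = 2.6·(-829.2462) + 22 = -2134.04012.

E(Y) = -2134.04012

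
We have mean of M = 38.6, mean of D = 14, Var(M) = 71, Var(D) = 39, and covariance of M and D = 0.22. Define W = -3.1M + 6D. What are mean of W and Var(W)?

mean of W = -35.66, Var(W) = 2078.126

mean of W = (-3.1)·mean of M + 6·mean of D = (-3.1)·38.6 + 6·14 = -35.66.
Var(W) = a²·Var(M) + b²·Var(D) + 2ab·covariance of M and D with a = -3.1, b = 6.
= (-3.1)²·71 + 6²·39 + 2·(-3.1)·6·0.22
= 682.31 + 1404 + (-8.184) = 2078.126.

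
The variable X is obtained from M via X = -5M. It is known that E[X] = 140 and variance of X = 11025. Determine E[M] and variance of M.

From X = -5M: E[X] = a·E[M] + b, so E[M] = (E[X] − b)/a = (140 − 0)/(-5) = -28.
variance of X = a²·variance of M, so variance of M = 11025/(-5)² = 441.

E[M] = -28, variance of M = 441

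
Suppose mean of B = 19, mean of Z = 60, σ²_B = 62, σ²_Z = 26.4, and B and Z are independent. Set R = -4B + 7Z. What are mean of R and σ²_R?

mean of R = (-4)·mean of B + 7·mean of Z = (-4)·19 + 7·60 = 344.
σ²_R = a²·σ²_B + b²·σ²_Z + 2ab·Cov(B, Z) with a = -4, b = 7.
Independence gives Cov(B, Z) = 0.
= (-4)²·62 + 7²·26.4 + 2·(-4)·7·0
= 992 + 1293.6 + 0 = 2285.6.

mean of R = 344, σ²_R = 2285.6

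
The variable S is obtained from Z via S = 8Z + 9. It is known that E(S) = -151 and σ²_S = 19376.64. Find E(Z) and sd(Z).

From S = 8Z + 9: E(S) = a·E(Z) + b, so E(Z) = (E(S) − b)/a = (-151 − 9)/8 = -20.
sd(S) = √19376.64 = 139.2.
sd(S) = |a|·sd(Z), so sd(Z) = 139.2/|8| = 17.4.

E(Z) = -20, sd(Z) = 17.4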